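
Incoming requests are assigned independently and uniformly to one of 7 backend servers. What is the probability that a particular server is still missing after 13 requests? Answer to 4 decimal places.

Each request misses the fixed server with probability (7-1)/7 = 6/7, independently.
P(still missing after 13) = (6/7)^13 = 0.13480.

0.1348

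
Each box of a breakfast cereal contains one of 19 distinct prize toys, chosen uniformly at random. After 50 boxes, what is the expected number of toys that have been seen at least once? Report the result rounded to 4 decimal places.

For each toy, P(seen in 50 boxes) = 1 - (18/19)^50 = 0.93302.
By linearity of expectation, E[distinct seen] = 19·(1 - (18/19)^50) = 17.72738.

17.7274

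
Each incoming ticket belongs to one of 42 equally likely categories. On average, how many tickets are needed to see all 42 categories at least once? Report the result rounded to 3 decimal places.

181.723

The wait to go from k to k+1 distinct categories is geometric with mean 42/(42-k).
E[T] = 42/42 + 42/41 + 42/40 + ... + 42/2 + 42/1 = 42·H_{42}.
H_{42} = 4.3267, so E[T] = 181.7232.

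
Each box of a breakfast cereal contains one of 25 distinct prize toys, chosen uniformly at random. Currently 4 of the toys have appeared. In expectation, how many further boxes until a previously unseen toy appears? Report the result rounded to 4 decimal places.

Each box yields a new toy with probability (25-4)/25 = 21/25, so the wait is geometric with mean 25/21.
E = 25/21 = 1.19048.

1.1905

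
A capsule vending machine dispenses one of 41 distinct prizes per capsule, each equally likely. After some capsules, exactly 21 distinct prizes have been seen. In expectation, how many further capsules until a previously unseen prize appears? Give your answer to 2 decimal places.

2.05

The number of capsules until the next new prize is geometric with success probability 20/41, so its mean is 41/20.
E = 41/20 = 2.050.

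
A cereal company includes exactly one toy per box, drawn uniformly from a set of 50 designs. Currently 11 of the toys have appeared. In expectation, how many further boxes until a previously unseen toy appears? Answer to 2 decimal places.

1.28

Each box yields a new toy with probability (50-11)/50 = 39/50, so the wait is geometric with mean 50/39.
E = 50/39 = 1.282.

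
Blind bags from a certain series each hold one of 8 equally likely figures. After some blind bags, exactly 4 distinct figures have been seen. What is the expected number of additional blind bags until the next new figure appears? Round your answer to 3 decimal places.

The number of blind bags until the next new figure is geometric with success probability 4/8, so its mean is 8/4.
E = 8/4 = 2.0000.

2.000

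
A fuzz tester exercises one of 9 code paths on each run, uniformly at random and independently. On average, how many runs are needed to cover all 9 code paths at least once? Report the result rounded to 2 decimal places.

Split into phases: going from k distinct to k+1 distinct takes on average 9/(9-k) runs.
E[T] = 9/9 + 9/8 + 9/7 + ... + 9/2 + 9/1 = 9·H_{9}.
H_{9} = 2.829, so E[T] = 25.461.

25.46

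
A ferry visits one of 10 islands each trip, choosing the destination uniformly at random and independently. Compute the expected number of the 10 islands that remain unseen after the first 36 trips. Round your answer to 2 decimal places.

0.23

For each island, P(unseen after 36) = (9/10)^36 = 0.023.
By linearity of expectation, E[unseen] = 10·(9/10)^36 = 0.225.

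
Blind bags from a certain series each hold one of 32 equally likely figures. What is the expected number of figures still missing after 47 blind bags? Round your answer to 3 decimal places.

7.196

For each figure, P(unseen after 47) = (31/32)^47 = 0.2249.
By linearity of expectation, E[unseen] = 32·(31/32)^47 = 7.1962.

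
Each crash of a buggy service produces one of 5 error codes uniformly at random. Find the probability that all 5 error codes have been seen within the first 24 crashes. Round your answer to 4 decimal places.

By inclusion–exclusion over which error codes are missing,
P(all seen) = Σ_{j=0}^{5} (-1)^j C(5,j)((5-j)/5)^24
= 1.00000 - 0.02361 + 0.00005 - 0.00000 + 0.00000 - 0.00000
= 0.97644.

0.9764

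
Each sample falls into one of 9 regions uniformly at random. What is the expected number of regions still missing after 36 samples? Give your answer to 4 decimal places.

0.1296

For each region, P(unseen after 36) = (8/9)^36 = 0.01440.
By linearity of expectation, E[unseen] = 9·(8/9)^36 = 0.12964.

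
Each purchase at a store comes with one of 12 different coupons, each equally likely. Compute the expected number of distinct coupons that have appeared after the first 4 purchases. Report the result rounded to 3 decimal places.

For each coupon, P(seen in 4 purchases) = 1 - (11/12)^4 = 0.2939.
By linearity of expectation, E[distinct seen] = 12·(1 - (11/12)^4) = 3.5272.

3.527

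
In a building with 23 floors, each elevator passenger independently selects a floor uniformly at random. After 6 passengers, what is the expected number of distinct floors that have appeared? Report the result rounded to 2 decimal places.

5.38

For each floor, P(seen in 6 passengers) = 1 - (22/23)^6 = 0.234.
By linearity of expectation, E[distinct seen] = 23·(1 - (22/23)^6) = 5.384.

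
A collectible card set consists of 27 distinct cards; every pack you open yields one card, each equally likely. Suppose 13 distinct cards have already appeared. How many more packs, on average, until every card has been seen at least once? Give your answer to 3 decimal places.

87.792

From k distinct to k+1 distinct takes on average 27/(27-k) packs.
Sum over k = 13,...,26: E = 27/14 + 27/13 + 27/12 + ... + 27/2 + 27/1 = 87.7922.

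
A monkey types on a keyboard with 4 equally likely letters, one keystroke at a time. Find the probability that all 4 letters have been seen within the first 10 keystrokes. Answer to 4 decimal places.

Let A_i be the event that letter i is missing after 10 keystrokes. By inclusion–exclusion on the A_i,
P(all seen) = Σ_{j=0}^{4} (-1)^j C(4,j)((4-j)/4)^10
= 1.00000 - 0.22525 + 0.00586 - 0.00000 + 0.00000
= 0.78060.

0.7806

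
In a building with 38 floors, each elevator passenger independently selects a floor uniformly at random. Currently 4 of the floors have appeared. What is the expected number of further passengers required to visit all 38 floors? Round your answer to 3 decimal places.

From k distinct to k+1 distinct takes on average 38/(38-k) passengers.
Sum over k = 4,...,37: E = 38/34 + 38/33 + 38/32 + ... + 38/2 + 38/1 = 156.4920.

156.492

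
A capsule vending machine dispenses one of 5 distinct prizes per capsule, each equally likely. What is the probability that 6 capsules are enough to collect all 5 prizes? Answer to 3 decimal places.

0.115

By inclusion–exclusion over which prizes are missing,
P(all seen) = Σ_{j=0}^{5} (-1)^j C(5,j)((5-j)/5)^6
= 1.0000 - 1.3107 + 0.4666 - 0.0410 + 0.0003 - 0.0000
= 0.1152.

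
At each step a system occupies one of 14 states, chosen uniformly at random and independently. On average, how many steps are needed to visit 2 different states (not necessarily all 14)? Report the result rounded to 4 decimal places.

2.0769

Going from k to k+1 distinct takes a geometric number of steps with mean 14/(14-k).
Sum over k = 0,...,1: E = 14/14 + 14/13 = 2.07692.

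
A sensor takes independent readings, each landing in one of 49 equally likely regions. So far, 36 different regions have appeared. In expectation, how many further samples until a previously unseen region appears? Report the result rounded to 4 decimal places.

3.7692

Each sample yields a new region with probability (49-36)/49 = 13/49, so the wait is geometric with mean 49/13.
E = 49/13 = 3.76923.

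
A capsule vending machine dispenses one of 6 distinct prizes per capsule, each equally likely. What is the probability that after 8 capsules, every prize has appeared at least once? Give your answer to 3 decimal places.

0.114

By inclusion–exclusion over which prizes are missing,
P(all seen) = Σ_{j=0}^{6} (-1)^j C(6,j)((6-j)/6)^8
= 1.0000 - 1.3954 + 0.5853 - 0.0781 + 0.0023 - 0.0000 + 0.0000
= 0.1140.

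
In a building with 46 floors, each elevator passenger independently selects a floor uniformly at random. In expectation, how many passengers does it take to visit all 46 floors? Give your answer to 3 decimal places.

The wait to go from k to k+1 distinct floors is geometric with mean 46/(46-k).
E[T] = 46/46 + 46/45 + 46/44 + ... + 46/2 + 46/1 = 46·H_{46}.
H_{46} = 4.4167, so E[T] = 203.1676.

203.168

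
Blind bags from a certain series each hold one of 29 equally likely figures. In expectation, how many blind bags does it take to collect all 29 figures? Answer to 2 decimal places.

114.89

Split into phases: going from k distinct to k+1 distinct takes on average 29/(29-k) blind bags.
E[T] = 29/29 + 29/28 + 29/27 + ... + 29/2 + 29/1 = 29·H_{29}.
H_{29} = 3.962, so E[T] = 114.888.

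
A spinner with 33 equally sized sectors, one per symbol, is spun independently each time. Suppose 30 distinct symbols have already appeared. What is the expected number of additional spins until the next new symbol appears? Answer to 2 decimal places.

11.00

The number of spins until the next new symbol is geometric with success probability 3/33, so its mean is 33/3.
E = 33/3 = 11.000.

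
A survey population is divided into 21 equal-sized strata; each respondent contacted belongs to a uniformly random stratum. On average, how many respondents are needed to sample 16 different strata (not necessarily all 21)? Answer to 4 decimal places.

Going from k to k+1 distinct takes a geometric number of respondents with mean 21/(21-k).
Sum over k = 0,...,15: E = 21/21 + 21/20 + 21/19 + ... + 21/7 + 21/6 = 28.60253.

28.6025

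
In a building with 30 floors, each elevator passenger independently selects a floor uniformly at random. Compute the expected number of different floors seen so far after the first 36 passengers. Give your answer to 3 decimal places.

For each floor, P(seen in 36 passengers) = 1 - (29/30)^36 = 0.7049.
By linearity of expectation, E[distinct seen] = 30·(1 - (29/30)^36) = 21.1471.

21.147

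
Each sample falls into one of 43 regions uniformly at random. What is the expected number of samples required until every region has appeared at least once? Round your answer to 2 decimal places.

Split into phases: going from k distinct to k+1 distinct takes on average 43/(43-k) samples.
E[T] = 43/43 + 43/42 + 43/41 + ... + 43/2 + 43/1 = 43·H_{43}.
H_{43} = 4.350, so E[T] = 187.050.

187.05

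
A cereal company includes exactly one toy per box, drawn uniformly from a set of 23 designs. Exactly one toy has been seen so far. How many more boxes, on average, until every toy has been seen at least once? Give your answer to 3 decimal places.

With k distinct toys already seen, the next new one takes an expected 23/(23-k) boxes.
Sum over k = 1,...,22: E = 23/22 + 23/21 + 23/20 + ... + 23/2 + 23/1 = 84.8887.

84.889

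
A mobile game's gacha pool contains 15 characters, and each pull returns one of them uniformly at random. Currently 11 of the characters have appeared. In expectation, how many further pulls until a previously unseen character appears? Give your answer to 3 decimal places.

Each pull yields a new character with probability (15-11)/15 = 4/15, so the wait is geometric with mean 15/4.
E = 15/4 = 3.7500.

3.750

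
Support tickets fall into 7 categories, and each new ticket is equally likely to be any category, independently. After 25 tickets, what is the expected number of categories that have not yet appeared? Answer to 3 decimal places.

0.148

For each category, P(unseen after 25) = (6/7)^25 = 0.0212.
By linearity of expectation, E[unseen] = 7·(6/7)^25 = 0.1484.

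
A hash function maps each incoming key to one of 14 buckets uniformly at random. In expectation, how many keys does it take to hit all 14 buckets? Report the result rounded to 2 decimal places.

45.52

After k distinct buckets have appeared, the next key gives a new one with probability (14-k)/14, so the expected wait for the (k+1)-th is 14/(14-k).
E[T] = 14/14 + 14/13 + 14/12 + ... + 14/2 + 14/1 = 14·H_{14}.
H_{14} = 3.252, so E[T] = 45.522.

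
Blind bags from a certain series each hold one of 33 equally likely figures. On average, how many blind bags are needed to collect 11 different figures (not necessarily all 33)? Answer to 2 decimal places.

With k distinct figures already seen, the next new one arrives after an expected 33/(33-k) blind bags.
Sum over k = 0,...,10: E = 33/33 + 33/32 + 33/31 + ... + 33/24 + 33/23 = 13.134.

13.13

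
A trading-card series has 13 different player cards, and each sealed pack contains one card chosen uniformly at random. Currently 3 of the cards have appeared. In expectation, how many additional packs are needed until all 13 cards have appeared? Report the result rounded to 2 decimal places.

From k distinct to k+1 distinct takes on average 13/(13-k) packs.
Sum over k = 3,...,12: E = 13/10 + 13/9 + 13/8 + ... + 13/2 + 13/1 = 38.077.

38.08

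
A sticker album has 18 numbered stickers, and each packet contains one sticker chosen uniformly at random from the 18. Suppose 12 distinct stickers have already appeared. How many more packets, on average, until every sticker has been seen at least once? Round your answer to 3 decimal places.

With k distinct stickers already seen, the next new one takes an expected 18/(18-k) packets.
Sum over k = 12,...,17: E = 18/6 + 18/5 + 18/4 + 18/3 + 18/2 + 18/1 = 44.1000.

44.100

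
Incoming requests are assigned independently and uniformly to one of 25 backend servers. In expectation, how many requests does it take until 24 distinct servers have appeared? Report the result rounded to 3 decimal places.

Going from k to k+1 distinct takes a geometric number of requests with mean 25/(25-k).
Sum over k = 0,...,23: E = 25/25 + 25/24 + 25/23 + ... + 25/3 + 25/2 = 70.3990.

70.399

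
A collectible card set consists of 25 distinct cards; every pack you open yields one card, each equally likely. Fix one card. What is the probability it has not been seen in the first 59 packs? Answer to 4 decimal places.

0.0900

On each pack the fixed card fails to appear with probability 24/25.
P(still missing after 59) = (24/25)^59 = 0.08995.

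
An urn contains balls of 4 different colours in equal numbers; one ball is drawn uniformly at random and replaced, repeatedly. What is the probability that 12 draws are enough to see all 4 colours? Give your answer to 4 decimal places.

0.8748

By inclusion–exclusion over which colours are missing,
P(all seen) = Σ_{j=0}^{4} (-1)^j C(4,j)((4-j)/4)^12
= 1.00000 - 0.12671 + 0.00146 - 0.00000 + 0.00000
= 0.87476.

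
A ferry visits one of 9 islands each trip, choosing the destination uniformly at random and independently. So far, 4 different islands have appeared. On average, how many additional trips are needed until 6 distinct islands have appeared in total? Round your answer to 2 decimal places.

4.05

The wait to go from k to k+1 distinct islands is geometric with mean 9/(9-k).
Sum over k = 4,...,5: E = 9/5 + 9/4 = 4.050.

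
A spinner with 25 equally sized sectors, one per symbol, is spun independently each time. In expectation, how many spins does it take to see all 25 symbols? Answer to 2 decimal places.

95.40

After k distinct symbols have appeared, the next spin gives a new one with probability (25-k)/25, so the expected wait for the (k+1)-th is 25/(25-k).
E[T] = 25/25 + 25/24 + 25/23 + ... + 25/2 + 25/1 = 25·H_{25}.
H_{25} = 3.816, so E[T] = 95.399.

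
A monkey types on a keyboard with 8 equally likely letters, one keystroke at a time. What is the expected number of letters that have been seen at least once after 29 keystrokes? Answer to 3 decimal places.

For each letter, P(seen in 29 keystrokes) = 1 - (7/8)^29 = 0.9792.
By linearity of expectation, E[distinct seen] = 8·(1 - (7/8)^29) = 7.8335.

7.834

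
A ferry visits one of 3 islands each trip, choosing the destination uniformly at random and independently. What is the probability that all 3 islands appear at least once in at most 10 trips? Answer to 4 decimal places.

0.9480

Let A_i be the event that island i is missing after 10 trips. By inclusion–exclusion on the A_i,
P(all seen) = Σ_{j=0}^{3} (-1)^j C(3,j)((3-j)/3)^10
= 1.00000 - 0.05202 + 0.00005 - 0.00000
= 0.94803.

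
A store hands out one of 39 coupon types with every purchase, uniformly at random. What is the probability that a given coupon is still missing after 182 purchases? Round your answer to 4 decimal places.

Each purchase misses the fixed coupon with probability (39-1)/39 = 38/39, independently.
P(still missing after 182) = (38/39)^182 = 0.00885.

0.0088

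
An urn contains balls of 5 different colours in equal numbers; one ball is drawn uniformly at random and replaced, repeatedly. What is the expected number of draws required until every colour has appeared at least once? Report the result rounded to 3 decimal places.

11.417

Split into phases: going from k distinct to k+1 distinct takes on average 5/(5-k) draws.
E[T] = 5/5 + 5/4 + 5/3 + 5/2 + 5/1 = 5·H_{5}.
H_{5} = 2.2833, so E[T] = 11.4167.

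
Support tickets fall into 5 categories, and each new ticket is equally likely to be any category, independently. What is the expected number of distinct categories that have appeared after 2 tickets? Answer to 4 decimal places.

For each category, P(seen in 2 tickets) = 1 - (4/5)^2 = 0.36000.
By linearity of expectation, E[distinct seen] = 5·(1 - (4/5)^2) = 1.80000.

1.8000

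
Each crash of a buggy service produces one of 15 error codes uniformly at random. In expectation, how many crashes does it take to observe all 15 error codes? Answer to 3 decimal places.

49.773

Split into phases: going from k distinct to k+1 distinct takes on average 15/(15-k) crashes.
E[T] = 15/15 + 15/14 + 15/13 + ... + 15/2 + 15/1 = 15·H_{15}.
H_{15} = 3.3182, so E[T] = 49.7734.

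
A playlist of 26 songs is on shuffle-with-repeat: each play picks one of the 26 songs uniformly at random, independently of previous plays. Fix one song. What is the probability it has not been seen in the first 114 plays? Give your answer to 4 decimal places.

0.0114

Each play misses the fixed song with probability (26-1)/26 = 25/26, independently.
P(still missing after 114) = (25/26)^114 = 0.01143.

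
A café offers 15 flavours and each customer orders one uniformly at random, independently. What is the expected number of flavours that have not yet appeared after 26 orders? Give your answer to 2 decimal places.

For each flavour, P(unseen after 26) = (14/15)^26 = 0.166.
By linearity of expectation, E[unseen] = 15·(14/15)^26 = 2.495.

2.49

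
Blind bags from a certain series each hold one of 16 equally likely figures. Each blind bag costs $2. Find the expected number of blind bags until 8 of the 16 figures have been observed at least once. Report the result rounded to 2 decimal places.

10.61

With k distinct figures already seen, the next new one arrives after an expected 16/(16-k) blind bags.
Sum over k = 0,...,7: E = 16/16 + 16/15 + 16/14 + ... + 16/10 + 16/9 = 10.606.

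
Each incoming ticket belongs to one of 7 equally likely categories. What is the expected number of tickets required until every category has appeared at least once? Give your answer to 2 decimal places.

18.15

The wait to go from k to k+1 distinct categories is geometric with mean 7/(7-k).
E[T] = 7/7 + 7/6 + 7/5 + ... + 7/2 + 7/1 = 7·H_{7}.
H_{7} = 2.593, so E[T] = 18.150.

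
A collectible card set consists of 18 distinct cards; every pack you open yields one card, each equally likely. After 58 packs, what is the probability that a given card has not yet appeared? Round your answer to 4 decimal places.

0.0363

On each pack the fixed card fails to appear with probability 17/18.
P(still missing after 58) = (17/18)^58 = 0.03633.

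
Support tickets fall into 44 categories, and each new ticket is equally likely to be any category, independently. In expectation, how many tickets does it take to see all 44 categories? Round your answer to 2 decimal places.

After k distinct categories have appeared, the next ticket gives a new one with probability (44-k)/44, so the expected wait for the (k+1)-th is 44/(44-k).
E[T] = 44/44 + 44/43 + 44/42 + ... + 44/2 + 44/1 = 44·H_{44}.
H_{44} = 4.373, so E[T] = 192.400.

192.40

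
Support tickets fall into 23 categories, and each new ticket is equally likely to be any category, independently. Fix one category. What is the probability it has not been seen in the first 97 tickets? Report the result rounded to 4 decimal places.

0.0134

Each ticket misses the fixed category with probability (23-1)/23 = 22/23, independently.
P(still missing after 97) = (22/23)^97 = 0.01341.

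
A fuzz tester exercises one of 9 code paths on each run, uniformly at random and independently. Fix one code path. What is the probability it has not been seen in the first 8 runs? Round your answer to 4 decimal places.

Each run misses the fixed code path with probability (9-1)/9 = 8/9, independently.
P(still missing after 8) = (8/9)^8 = 0.38974.

0.3897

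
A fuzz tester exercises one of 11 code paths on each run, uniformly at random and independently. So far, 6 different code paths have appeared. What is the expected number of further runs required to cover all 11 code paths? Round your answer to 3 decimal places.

25.117

With k distinct code paths already seen, the next new one takes an expected 11/(11-k) runs.
Sum over k = 6,...,10: E = 11/5 + 11/4 + 11/3 + 11/2 + 11/1 = 25.1167.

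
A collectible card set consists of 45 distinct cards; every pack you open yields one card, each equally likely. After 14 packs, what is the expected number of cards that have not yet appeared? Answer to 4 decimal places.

For each card, P(unseen after 14) = (44/45)^14 = 0.73007.
By linearity of expectation, E[unseen] = 45·(44/45)^14 = 32.85298.

32.8530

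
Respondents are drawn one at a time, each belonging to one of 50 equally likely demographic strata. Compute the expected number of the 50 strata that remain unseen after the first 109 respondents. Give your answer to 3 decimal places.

5.529

For each stratum, P(unseen after 109) = (49/50)^109 = 0.1106.
By linearity of expectation, E[unseen] = 50·(49/50)^109 = 5.5286.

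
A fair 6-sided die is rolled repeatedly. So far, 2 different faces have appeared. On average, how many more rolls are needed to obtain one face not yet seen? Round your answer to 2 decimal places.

The number of rolls until the next new face is geometric with success probability 4/6, so its mean is 6/4.
E = 6/4 = 1.500.

1.50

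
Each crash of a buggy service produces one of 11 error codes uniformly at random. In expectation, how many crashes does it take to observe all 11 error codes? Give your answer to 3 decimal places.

The wait to go from k to k+1 distinct error codes is geometric with mean 11/(11-k).
E[T] = 11/11 + 11/10 + 11/9 + ... + 11/2 + 11/1 = 11·H_{11}.
H_{11} = 3.0199, so E[T] = 33.2187.

33.219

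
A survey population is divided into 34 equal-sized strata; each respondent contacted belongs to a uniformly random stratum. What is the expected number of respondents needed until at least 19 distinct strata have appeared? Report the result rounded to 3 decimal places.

With k distinct strata already seen, the next new one arrives after an expected 34/(34-k) respondents.
Sum over k = 0,...,18: E = 34/34 + 34/33 + 34/32 + ... + 34/17 + 34/16 = 27.1994.

27.199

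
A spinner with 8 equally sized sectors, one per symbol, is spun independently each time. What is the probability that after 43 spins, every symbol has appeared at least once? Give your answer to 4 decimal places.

By inclusion–exclusion over which symbols are missing,
P(all seen) = Σ_{j=0}^{8} (-1)^j C(8,j)((8-j)/8)^43
= 1.00000 - 0.02567 + 0.00012 - 0.00000 + 0.00000 - 0.00000 + 0.00000 - 0.00000 + 0.00000
= 0.97445.

0.9744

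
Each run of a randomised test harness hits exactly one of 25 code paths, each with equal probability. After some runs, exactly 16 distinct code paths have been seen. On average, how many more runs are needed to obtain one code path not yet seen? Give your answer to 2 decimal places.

The number of runs until the next new code path is geometric with success probability 9/25, so its mean is 25/9.
E = 25/9 = 2.778.

2.78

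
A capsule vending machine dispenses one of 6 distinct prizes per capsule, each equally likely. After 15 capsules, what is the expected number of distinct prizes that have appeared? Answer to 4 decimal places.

For each prize, P(seen in 15 capsules) = 1 - (5/6)^15 = 0.93509.
By linearity of expectation, E[distinct seen] = 6·(1 - (5/6)^15) = 5.61057.

5.6106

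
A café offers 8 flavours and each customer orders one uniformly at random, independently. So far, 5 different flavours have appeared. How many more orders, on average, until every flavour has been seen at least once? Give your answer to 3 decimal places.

14.667

The wait to go from k to k+1 distinct flavours is geometric with mean 8/(8-k).
Sum over k = 5,...,7: E = 8/3 + 8/2 + 8/1 = 14.6667.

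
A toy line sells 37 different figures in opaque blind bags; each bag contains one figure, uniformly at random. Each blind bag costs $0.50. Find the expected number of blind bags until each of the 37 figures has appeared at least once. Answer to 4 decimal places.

Split into phases: going from k distinct to k+1 distinct takes on average 37/(37-k) blind bags.
E[T] = 37/37 + 37/36 + 37/35 + ... + 37/2 + 37/1 = 37·H_{37}.
H_{37} = 4.20159, so E[T] = 155.45869.

155.4587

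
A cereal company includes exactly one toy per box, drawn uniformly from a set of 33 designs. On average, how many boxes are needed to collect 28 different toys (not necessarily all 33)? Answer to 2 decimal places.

59.58

With k distinct toys already seen, the next new one arrives after an expected 33/(33-k) boxes.
Sum over k = 0,...,27: E = 33/33 + 33/32 + 33/31 + ... + 33/7 + 33/6 = 59.580.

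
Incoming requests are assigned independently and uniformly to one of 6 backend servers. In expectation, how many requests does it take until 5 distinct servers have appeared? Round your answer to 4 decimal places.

8.7000

With k distinct servers already seen, the next new one arrives after an expected 6/(6-k) requests.
Sum over k = 0,...,4: E = 6/6 + 6/5 + 6/4 + 6/3 + 6/2 = 8.70000.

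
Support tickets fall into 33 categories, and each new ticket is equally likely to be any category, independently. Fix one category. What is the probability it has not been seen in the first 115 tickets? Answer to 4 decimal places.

0.0290

Each ticket misses the fixed category with probability (33-1)/33 = 32/33, independently.
P(still missing after 115) = (32/33)^115 = 0.02905.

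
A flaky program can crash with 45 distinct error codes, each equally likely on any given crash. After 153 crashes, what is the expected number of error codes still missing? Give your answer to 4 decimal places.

For each error code, P(unseen after 153) = (44/45)^153 = 0.03212.
By linearity of expectation, E[unseen] = 45·(44/45)^153 = 1.44530.

1.4453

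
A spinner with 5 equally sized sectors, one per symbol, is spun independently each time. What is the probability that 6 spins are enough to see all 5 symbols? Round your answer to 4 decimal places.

0.1152

Let A_i be the event that symbol i is missing after 6 spins. By inclusion–exclusion on the A_i,
P(all seen) = Σ_{j=0}^{5} (-1)^j C(5,j)((5-j)/5)^6
= 1.00000 - 1.31072 + 0.46656 - 0.04096 + 0.00032 - 0.00000
= 0.11520.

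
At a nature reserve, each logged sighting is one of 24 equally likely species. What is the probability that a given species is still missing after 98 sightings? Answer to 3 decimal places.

Each sighting misses the fixed species with probability (24-1)/24 = 23/24, independently.
P(still missing after 98) = (23/24)^98 = 0.0154.

0.015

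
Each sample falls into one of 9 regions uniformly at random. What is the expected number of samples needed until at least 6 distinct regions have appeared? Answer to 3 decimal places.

8.961

Going from k to k+1 distinct takes a geometric number of samples with mean 9/(9-k).
Sum over k = 0,...,5: E = 9/9 + 9/8 + 9/7 + 9/6 + 9/5 + 9/4 = 8.9607.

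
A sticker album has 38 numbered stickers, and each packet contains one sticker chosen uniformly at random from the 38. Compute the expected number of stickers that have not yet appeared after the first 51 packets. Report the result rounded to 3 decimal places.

For each sticker, P(unseen after 51) = (37/38)^51 = 0.2566.
By linearity of expectation, E[unseen] = 38·(37/38)^51 = 9.7523.

9.752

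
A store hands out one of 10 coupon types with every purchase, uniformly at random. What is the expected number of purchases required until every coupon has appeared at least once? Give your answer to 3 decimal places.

The wait to go from k to k+1 distinct coupons is geometric with mean 10/(10-k).
E[T] = 10/10 + 10/9 + 10/8 + ... + 10/2 + 10/1 = 10·H_{10}.
H_{10} = 2.9290, so E[T] = 29.2897.

29.290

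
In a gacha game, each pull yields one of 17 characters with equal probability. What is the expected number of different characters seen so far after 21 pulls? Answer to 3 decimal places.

For each character, P(seen in 21 pulls) = 1 - (16/17)^21 = 0.7200.
By linearity of expectation, E[distinct seen] = 17·(1 - (16/17)^21) = 12.2407.

12.241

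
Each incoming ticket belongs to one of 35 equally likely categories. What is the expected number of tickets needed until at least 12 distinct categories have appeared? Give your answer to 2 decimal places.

14.44

With k distinct categories already seen, the next new one arrives after an expected 35/(35-k) tickets.
Sum over k = 0,...,11: E = 35/35 + 35/34 + 35/33 + ... + 35/25 + 35/24 = 14.437.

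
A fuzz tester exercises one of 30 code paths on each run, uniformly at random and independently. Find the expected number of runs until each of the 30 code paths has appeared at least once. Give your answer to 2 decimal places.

The wait to go from k to k+1 distinct code paths is geometric with mean 30/(30-k).
E[T] = 30/30 + 30/29 + 30/28 + ... + 30/2 + 30/1 = 30·H_{30}.
H_{30} = 3.995, so E[T] = 119.850.

119.85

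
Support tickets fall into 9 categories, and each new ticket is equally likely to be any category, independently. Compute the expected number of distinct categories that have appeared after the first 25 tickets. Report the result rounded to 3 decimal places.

8.526

For each category, P(seen in 25 tickets) = 1 - (8/9)^25 = 0.9474.
By linearity of expectation, E[distinct seen] = 9·(1 - (8/9)^25) = 8.5264.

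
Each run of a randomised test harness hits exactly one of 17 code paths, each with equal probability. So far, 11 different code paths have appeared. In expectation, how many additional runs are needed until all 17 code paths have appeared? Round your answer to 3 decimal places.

From k distinct to k+1 distinct takes on average 17/(17-k) runs.
Sum over k = 11,...,16: E = 17/6 + 17/5 + 17/4 + 17/3 + 17/2 + 17/1 = 41.6500.

41.650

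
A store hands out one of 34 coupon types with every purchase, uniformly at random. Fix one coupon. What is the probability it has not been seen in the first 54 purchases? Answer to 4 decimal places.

0.1995

Each purchase misses the fixed coupon with probability (34-1)/34 = 33/34, independently.
P(still missing after 54) = (33/34)^54 = 0.19948.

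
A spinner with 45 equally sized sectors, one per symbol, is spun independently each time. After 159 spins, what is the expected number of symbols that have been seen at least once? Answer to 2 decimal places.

For each symbol, P(seen in 159 spins) = 1 - (44/45)^159 = 0.972.
By linearity of expectation, E[distinct seen] = 45·(1 - (44/45)^159) = 43.737.

43.74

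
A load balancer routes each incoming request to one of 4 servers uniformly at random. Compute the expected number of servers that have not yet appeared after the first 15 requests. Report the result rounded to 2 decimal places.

0.05

For each server, P(unseen after 15) = (3/4)^15 = 0.013.
By linearity of expectation, E[unseen] = 4·(3/4)^15 = 0.053.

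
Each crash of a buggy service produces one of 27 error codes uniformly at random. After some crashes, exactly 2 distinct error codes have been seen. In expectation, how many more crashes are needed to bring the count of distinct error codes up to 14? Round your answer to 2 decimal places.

The wait to go from k to k+1 distinct error codes is geometric with mean 27/(27-k).
Sum over k = 2,...,13: E = 27/25 + 27/24 + 27/23 + ... + 27/15 + 27/14 = 17.167.

17.17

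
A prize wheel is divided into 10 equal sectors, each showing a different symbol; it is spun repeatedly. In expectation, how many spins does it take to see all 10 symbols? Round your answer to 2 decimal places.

After k distinct symbols have appeared, the next spin gives a new one with probability (10-k)/10, so the expected wait for the (k+1)-th is 10/(10-k).
E[T] = 10/10 + 10/9 + 10/8 + ... + 10/2 + 10/1 = 10·H_{10}.
H_{10} = 2.929, so E[T] = 29.290.

29.29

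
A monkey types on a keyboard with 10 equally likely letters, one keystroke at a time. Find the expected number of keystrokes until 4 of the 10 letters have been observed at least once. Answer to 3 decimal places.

4.790

Going from k to k+1 distinct takes a geometric number of keystrokes with mean 10/(10-k).
Sum over k = 0,...,3: E = 10/10 + 10/9 + 10/8 + 10/7 = 4.7897.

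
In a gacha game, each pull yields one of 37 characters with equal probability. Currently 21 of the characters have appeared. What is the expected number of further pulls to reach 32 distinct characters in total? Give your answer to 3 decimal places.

With k distinct characters already seen, the next new one takes an expected 37/(37-k) pulls.
Sum over k = 21,...,31: E = 37/16 + 37/15 + 37/14 + ... + 37/7 + 37/6 = 40.6036.

40.604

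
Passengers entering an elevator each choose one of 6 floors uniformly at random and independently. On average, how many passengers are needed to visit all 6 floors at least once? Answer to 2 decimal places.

The wait to go from k to k+1 distinct floors is geometric with mean 6/(6-k).
E[T] = 6/6 + 6/5 + 6/4 + 6/3 + 6/2 + 6/1 = 6·H_{6}.
H_{6} = 2.450, so E[T] = 14.700.

14.70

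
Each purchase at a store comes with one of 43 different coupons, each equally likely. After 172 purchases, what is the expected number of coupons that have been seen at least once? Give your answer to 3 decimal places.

42.249

For each coupon, P(seen in 172 purchases) = 1 - (42/43)^172 = 0.9825.
By linearity of expectation, E[distinct seen] = 43·(1 - (42/43)^172) = 42.2488.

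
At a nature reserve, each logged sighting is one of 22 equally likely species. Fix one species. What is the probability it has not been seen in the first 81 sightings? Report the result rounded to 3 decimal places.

On each sighting the fixed species fails to appear with probability 21/22.
P(still missing after 81) = (21/22)^81 = 0.0231.

0.023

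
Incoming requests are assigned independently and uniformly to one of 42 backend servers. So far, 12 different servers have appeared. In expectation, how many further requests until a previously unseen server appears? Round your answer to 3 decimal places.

1.400

Each request yields a new server with probability (42-12)/42 = 30/42, so the wait is geometric with mean 42/30.
E = 42/30 = 1.4000.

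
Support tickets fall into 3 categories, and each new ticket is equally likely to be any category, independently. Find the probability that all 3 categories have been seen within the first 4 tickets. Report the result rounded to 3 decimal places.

Let A_i be the event that category i is missing after 4 tickets. By inclusion–exclusion on the A_i,
P(all seen) = Σ_{j=0}^{3} (-1)^j C(3,j)((3-j)/3)^4
= 1.0000 - 0.5926 + 0.0370 - 0.0000
= 0.4444.

0.444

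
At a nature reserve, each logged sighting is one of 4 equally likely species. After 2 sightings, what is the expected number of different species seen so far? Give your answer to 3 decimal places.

For each species, P(seen in 2 sightings) = 1 - (3/4)^2 = 0.4375.
By linearity of expectation, E[distinct seen] = 4·(1 - (3/4)^2) = 1.7500.

1.750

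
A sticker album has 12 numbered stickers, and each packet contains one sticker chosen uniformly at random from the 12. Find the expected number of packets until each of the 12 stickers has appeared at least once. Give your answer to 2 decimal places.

37.24

Split into phases: going from k distinct to k+1 distinct takes on average 12/(12-k) packets.
E[T] = 12/12 + 12/11 + 12/10 + ... + 12/2 + 12/1 = 12·H_{12}.
H_{12} = 3.103, so E[T] = 37.239.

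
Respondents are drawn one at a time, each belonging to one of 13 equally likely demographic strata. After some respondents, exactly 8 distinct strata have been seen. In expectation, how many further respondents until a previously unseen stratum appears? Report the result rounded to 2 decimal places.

2.60

The number of respondents until the next new stratum is geometric with success probability 5/13, so its mean is 13/5.
E = 13/5 = 2.600.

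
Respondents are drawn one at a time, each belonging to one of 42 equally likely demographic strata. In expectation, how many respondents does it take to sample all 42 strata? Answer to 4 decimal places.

181.7232

The wait to go from k to k+1 distinct strata is geometric with mean 42/(42-k).
E[T] = 42/42 + 42/41 + 42/40 + ... + 42/2 + 42/1 = 42·H_{42}.
H_{42} = 4.32674, so E[T] = 181.72320.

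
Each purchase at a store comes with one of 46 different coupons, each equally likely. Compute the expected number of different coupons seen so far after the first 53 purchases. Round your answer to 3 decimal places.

31.650

For each coupon, P(seen in 53 purchases) = 1 - (45/46)^53 = 0.6880.
By linearity of expectation, E[distinct seen] = 46·(1 - (45/46)^53) = 31.6499.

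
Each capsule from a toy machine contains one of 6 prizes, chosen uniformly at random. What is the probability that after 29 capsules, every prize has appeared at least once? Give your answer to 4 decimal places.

Let A_i be the event that prize i is missing after 29 capsules. By inclusion–exclusion on the A_i,
P(all seen) = Σ_{j=0}^{6} (-1)^j C(6,j)((6-j)/6)^29
= 1.00000 - 0.03033 + 0.00012 - 0.00000 + 0.00000 - 0.00000 + 0.00000
= 0.96979.

0.9698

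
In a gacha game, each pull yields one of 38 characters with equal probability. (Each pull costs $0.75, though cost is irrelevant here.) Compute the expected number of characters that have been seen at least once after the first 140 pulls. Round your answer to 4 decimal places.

37.0915

For each character, P(seen in 140 pulls) = 1 - (37/38)^140 = 0.97609.
By linearity of expectation, E[distinct seen] = 38·(1 - (37/38)^140) = 37.09151.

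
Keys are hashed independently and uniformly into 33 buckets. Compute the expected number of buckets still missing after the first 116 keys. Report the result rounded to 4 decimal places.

0.9296

For each bucket, P(unseen after 116) = (32/33)^116 = 0.02817.
By linearity of expectation, E[unseen] = 33·(32/33)^116 = 0.92960.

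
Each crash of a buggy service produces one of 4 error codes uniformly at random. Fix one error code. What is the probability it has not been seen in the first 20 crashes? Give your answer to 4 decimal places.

0.0032

Each crash misses the fixed error code with probability (4-1)/4 = 3/4, independently.
P(still missing after 20) = (3/4)^20 = 0.00317.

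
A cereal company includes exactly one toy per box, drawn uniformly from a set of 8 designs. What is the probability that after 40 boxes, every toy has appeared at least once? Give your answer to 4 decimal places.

By inclusion–exclusion over which toys are missing,
P(all seen) = Σ_{j=0}^{8} (-1)^j C(8,j)((8-j)/8)^40
= 1.00000 - 0.03832 + 0.00028 - 0.00000 + 0.00000 - 0.00000 + 0.00000 - 0.00000 + 0.00000
= 0.96196.

0.9620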